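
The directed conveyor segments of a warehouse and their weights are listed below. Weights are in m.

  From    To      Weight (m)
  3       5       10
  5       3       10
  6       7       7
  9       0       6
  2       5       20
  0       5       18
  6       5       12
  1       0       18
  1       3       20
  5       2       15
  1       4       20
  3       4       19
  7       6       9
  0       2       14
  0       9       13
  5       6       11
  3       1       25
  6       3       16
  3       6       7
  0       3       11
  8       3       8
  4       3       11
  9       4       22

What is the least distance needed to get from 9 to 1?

Enumerating some paths:
9 → 0 → 3 → 1: 6+11+25 = 42
9 → 4 → 3 → 1: 22+11+25 = 58
9 → 0 → 5 → 3 → 1: 6+18+10+25 = 59
The minimum is 42 m via 9 → 0 → 3 → 1.

42 m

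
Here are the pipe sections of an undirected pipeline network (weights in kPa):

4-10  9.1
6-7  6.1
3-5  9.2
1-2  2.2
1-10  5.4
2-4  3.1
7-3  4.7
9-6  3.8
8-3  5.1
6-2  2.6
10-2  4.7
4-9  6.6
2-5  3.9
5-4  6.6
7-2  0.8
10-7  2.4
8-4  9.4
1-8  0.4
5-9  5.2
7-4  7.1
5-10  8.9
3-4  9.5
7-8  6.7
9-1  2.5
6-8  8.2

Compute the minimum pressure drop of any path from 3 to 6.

8.1 kPa

Candidate routes:
3 - 8 - 1 - 2 - 6: 5.1+0.4+2.2+2.6 = 10.3
3 - 7 - 2 - 6: 4.7+0.8+2.6 = 8.1
Cheapest is 3 - 7 - 2 - 6 at 8.1 kPa.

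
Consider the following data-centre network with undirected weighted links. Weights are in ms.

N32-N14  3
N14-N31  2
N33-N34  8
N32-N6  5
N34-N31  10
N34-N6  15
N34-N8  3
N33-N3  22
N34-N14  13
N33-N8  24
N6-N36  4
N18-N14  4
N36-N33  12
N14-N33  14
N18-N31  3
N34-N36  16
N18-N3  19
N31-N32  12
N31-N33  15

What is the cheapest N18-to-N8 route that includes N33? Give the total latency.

Best N18 to N33: N18 → N31 → N33 costing 18
Best N33 to N8: N33 → N34 → N8 costing 11
Total via N33: 18 + 11 = 29 ms.

29 ms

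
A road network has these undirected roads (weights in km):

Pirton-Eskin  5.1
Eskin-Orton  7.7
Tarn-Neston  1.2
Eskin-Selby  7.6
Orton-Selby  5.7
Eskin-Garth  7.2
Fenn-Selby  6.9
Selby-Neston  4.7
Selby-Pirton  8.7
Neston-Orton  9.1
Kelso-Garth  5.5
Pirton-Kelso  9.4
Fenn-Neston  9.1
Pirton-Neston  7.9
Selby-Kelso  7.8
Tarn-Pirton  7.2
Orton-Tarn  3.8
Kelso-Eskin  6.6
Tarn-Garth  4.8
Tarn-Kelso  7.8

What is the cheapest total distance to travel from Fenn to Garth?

Running Dijkstra from Fenn:
Fenn: 0
Selby: 6.9  (via Fenn)
Neston: 9.1  (via Fenn)
Tarn: 10.3  (via Neston)
Orton: 12.6  (via Selby)
Eskin: 14.5  (via Selby)
Kelso: 14.7  (via Selby)
Garth: 15.1  (via Tarn)
Shortest route: Fenn–Neston–Tarn–Garth = 15.1 km.

15.1 km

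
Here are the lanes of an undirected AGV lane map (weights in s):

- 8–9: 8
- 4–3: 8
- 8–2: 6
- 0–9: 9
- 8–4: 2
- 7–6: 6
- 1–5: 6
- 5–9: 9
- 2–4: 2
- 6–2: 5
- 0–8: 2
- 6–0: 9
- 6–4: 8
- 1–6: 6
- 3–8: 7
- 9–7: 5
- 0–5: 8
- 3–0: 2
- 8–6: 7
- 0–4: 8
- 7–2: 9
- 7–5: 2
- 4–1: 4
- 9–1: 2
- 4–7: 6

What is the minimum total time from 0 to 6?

9 s

Shortest distances from 0:
0: 0
3: 2  (via 0)
8: 2  (via 0)
4: 4  (via 8)
2: 6  (via 4)
1: 8  (via 4)
5: 8  (via 0)
6: 9  (via 0)
Shortest route: 0 → 6 = 9 s.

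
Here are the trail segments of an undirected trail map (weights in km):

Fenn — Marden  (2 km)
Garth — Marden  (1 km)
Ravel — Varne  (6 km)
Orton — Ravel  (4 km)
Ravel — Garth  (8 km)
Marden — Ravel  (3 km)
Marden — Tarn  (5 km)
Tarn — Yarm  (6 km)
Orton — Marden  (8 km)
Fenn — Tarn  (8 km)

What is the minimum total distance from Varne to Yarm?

20 km

Compare a few routes:
Varne–Ravel–Marden–Tarn–Yarm: 6+3+5+6 = 20
Varne–Ravel–Marden–Fenn–Tarn–Yarm: 6+3+2+8+6 = 25
The minimum is 20 km via Varne–Ravel–Marden–Tarn–Yarm.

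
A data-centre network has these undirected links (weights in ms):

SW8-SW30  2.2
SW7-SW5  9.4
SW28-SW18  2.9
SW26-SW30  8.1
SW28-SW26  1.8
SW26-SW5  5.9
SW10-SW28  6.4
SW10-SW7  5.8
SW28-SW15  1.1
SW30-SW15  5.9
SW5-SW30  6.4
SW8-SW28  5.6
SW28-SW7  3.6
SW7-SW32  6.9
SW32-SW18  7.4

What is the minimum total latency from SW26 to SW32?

Candidate routes:
SW26–SW28–SW18–SW32: 1.8+2.9+7.4 = 12.1
SW26–SW28–SW7–SW32: 1.8+3.6+6.9 = 12.3
SW26–SW28–SW10–SW7–SW32: 1.8+6.4+5.8+6.9 = 20.9
Cheapest is SW26–SW28–SW18–SW32 at 12.1 ms.

12.1 ms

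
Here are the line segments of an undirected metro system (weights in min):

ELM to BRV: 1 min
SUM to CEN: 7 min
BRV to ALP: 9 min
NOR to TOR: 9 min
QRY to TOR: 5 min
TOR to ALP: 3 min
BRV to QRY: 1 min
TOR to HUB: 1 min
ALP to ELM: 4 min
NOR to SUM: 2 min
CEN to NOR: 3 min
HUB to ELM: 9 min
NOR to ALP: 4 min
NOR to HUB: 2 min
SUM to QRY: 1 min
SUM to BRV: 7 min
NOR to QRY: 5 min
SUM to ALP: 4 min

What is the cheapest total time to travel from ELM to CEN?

Shortest distances from ELM:
ELM: 0
BRV: 1  (via ELM)
QRY: 2  (via BRV)
SUM: 3  (via QRY)
ALP: 4  (via ELM)
NOR: 5  (via SUM)
TOR: 7  (via QRY)
HUB: 7  (via NOR)
CEN: 8  (via NOR)
Shortest route: ELM → BRV → QRY → SUM → NOR → CEN = 8 min.

8 min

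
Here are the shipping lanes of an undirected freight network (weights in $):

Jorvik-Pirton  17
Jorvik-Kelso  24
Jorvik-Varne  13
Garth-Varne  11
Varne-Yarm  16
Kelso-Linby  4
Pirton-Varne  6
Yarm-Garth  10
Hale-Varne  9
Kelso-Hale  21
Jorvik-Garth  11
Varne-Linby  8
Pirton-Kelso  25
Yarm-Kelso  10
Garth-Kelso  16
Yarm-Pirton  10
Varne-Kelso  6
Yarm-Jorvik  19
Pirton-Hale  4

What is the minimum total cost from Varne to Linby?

$8

Compare a few routes:
Varne–Linby: 8 = 8
Varne–Kelso–Linby: 6+4 = 10
The minimum is $8 via Varne–Linby.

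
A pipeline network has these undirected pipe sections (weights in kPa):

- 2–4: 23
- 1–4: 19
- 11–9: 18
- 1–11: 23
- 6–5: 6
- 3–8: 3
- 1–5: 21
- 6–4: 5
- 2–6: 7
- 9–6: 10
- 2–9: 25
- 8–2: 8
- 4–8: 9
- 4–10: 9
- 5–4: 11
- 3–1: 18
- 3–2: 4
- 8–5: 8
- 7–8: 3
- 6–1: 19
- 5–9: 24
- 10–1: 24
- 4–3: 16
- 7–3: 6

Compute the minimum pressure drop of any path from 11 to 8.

Candidate routes:
11–1–3–8: 23+18+3 = 44
11–9–6–2–8: 18+10+7+8 = 43
11–9–6–4–8: 18+10+5+9 = 42
The minimum is 42 kPa via 11–9–6–4–8.

42 kPa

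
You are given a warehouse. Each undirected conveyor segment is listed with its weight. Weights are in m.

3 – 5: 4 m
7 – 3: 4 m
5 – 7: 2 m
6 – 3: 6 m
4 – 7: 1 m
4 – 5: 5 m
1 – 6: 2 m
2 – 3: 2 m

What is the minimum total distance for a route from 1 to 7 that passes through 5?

14 m

Shortest 1→5: 1–6–3–5 = 12
Best 5 to 7: 5–7 costing 2
Total via 5: 12 + 2 = 14 m.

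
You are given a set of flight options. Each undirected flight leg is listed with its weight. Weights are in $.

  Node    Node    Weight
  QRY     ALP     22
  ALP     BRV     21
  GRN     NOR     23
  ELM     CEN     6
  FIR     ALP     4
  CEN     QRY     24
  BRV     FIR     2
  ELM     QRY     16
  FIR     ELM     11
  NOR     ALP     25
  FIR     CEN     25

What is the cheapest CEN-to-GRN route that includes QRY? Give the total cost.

Best CEN to QRY: CEN–ELM–QRY costing 22
Shortest QRY→GRN: QRY–ALP–NOR–GRN = 70
Total via QRY: 22 + 70 = $92.

$92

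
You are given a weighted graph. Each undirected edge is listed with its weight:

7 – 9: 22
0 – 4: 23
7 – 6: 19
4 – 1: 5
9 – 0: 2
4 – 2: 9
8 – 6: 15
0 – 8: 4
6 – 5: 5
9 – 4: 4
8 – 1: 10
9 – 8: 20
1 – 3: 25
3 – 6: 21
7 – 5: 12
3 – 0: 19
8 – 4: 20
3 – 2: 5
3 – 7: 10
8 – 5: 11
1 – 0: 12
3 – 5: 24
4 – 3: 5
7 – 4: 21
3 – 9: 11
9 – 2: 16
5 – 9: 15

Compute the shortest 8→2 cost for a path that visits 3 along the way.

20

Best 8 to 3: 8 → 0 → 9 → 4 → 3 costing 15
Shortest 3→2: 3 → 2 = 5
Total via 3: 15 + 5 = 20.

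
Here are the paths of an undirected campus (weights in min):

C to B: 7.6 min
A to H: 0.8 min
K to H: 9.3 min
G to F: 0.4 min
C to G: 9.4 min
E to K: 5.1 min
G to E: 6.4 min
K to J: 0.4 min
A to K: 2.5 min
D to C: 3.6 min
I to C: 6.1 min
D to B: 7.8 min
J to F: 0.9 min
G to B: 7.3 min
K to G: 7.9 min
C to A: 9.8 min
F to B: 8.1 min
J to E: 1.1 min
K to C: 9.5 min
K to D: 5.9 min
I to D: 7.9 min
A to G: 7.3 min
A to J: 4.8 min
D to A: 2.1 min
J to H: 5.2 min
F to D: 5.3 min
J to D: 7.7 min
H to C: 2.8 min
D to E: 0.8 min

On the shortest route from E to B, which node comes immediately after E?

Candidate routes:
E–D–B: 0.8+7.8 = 8.6
E–J–F–G–B: 1.1+0.9+0.4+7.3 = 9.7
The minimum is 8.6 min via E–D–B.
So from E the first move is to D.

D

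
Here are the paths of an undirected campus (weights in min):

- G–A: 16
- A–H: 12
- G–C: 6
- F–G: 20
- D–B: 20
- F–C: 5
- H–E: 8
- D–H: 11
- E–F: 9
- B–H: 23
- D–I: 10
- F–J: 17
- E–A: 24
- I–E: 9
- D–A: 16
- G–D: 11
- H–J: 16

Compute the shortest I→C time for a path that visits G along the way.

27 min

Best I to G: I → D → G costing 21
Shortest G→C: G → C = 6
Total via G: 21 + 6 = 27 min.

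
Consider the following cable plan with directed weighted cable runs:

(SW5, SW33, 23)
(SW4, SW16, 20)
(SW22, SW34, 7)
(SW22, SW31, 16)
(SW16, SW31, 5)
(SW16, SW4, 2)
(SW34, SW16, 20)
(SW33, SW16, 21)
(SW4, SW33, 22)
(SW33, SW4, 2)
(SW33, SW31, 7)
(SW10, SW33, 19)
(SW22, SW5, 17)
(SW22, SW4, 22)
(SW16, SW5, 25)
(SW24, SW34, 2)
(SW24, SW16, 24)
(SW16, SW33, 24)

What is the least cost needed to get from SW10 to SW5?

Compare a few routes:
SW10 → SW33 → SW16 → SW5: 19+21+25 = 65
SW10 → SW33 → SW4 → SW16 → SW5: 19+2+20+25 = 66
The minimum is 65 via SW10 → SW33 → SW16 → SW5.

65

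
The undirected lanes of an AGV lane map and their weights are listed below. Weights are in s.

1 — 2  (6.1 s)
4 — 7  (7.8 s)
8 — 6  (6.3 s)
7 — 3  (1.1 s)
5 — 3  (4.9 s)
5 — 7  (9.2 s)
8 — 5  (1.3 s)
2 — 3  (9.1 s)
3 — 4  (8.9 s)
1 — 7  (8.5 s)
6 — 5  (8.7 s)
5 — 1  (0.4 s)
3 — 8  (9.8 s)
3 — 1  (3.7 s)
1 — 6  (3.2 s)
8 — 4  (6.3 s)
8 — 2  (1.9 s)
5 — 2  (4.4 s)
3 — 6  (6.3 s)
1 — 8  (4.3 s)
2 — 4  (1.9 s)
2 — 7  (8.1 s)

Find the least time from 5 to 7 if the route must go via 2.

11.3 s

Shortest 5→2: 5–8–2 = 3.2
Best 2 to 7: 2–7 costing 8.1
Total via 2: 3.2 + 8.1 = 11.3 s.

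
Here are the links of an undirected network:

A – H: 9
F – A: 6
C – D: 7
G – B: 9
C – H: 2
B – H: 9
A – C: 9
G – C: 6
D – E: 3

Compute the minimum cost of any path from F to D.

22

Compare a few routes:
F–A–H–B–G–C–D: 6+9+9+9+6+7 = 46
F–A–C–D: 6+9+7 = 22
F–A–H–C–D: 6+9+2+7 = 24
The minimum is 22 via F–A–C–D.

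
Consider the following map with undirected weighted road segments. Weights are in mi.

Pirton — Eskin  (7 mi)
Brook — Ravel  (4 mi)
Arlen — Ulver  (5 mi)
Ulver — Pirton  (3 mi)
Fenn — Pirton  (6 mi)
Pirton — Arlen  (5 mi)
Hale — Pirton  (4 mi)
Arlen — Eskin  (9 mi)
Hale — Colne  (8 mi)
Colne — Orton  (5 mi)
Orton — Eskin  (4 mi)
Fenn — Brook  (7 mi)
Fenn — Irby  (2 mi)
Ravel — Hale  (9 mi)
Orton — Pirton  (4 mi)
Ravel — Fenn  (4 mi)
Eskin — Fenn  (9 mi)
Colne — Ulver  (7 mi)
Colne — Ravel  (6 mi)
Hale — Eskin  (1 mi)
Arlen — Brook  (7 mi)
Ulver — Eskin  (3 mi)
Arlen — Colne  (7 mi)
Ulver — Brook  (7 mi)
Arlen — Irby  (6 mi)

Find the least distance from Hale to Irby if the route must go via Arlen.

15 mi

Shortest Hale→Arlen: Hale–Pirton–Arlen = 9
Best Arlen to Irby: Arlen–Irby costing 6
Total via Arlen: 9 + 6 = 15 mi.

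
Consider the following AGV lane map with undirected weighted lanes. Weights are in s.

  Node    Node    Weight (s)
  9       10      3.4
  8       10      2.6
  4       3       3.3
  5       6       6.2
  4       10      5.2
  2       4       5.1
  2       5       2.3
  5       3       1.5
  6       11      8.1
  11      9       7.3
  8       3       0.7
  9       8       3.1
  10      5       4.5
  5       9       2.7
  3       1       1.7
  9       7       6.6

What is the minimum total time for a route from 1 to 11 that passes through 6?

Best 1 to 6: 1–3–5–6 costing 9.4
Best 6 to 11: 6–11 costing 8.1
Total via 6: 9.4 + 8.1 = 17.5 s.

17.5 s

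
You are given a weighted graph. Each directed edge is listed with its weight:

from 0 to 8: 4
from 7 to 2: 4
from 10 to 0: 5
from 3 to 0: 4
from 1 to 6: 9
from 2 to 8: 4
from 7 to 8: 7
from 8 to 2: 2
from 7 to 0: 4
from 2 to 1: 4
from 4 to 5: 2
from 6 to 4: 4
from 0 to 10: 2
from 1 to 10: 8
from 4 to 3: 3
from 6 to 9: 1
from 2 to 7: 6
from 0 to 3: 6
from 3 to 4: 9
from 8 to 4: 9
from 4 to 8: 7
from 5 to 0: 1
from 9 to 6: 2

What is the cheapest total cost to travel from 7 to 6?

17

Compare a few routes:
7–8–2–1–6: 7+2+4+9 = 22
7–2–1–6: 4+4+9 = 17
Cheapest is 7–2–1–6 at 17.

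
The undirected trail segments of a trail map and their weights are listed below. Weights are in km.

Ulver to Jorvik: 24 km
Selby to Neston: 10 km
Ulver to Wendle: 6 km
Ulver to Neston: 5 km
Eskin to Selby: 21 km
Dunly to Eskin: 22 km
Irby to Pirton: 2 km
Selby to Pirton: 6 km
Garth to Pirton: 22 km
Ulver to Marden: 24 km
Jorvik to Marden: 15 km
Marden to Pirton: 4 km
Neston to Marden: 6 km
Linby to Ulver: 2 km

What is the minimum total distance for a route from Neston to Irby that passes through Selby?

Best Neston to Selby: Neston → Selby costing 10
Shortest Selby→Irby: Selby → Pirton → Irby = 8
Total via Selby: 10 + 8 = 18 km.

18 km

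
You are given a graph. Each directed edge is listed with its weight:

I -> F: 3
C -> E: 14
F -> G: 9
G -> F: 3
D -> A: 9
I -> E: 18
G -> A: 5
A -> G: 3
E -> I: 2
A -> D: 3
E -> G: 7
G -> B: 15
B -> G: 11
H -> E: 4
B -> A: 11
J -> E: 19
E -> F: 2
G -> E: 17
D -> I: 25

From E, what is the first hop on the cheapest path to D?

Enumerating some paths:
E–G–A–D: 7+5+3 = 15
E–F–G–A–D: 2+9+5+3 = 19
E–I–F–G–A–D: 2+3+9+5+3 = 22
The minimum is 15 via E–G–A–D.
So from E the first move is to G.

G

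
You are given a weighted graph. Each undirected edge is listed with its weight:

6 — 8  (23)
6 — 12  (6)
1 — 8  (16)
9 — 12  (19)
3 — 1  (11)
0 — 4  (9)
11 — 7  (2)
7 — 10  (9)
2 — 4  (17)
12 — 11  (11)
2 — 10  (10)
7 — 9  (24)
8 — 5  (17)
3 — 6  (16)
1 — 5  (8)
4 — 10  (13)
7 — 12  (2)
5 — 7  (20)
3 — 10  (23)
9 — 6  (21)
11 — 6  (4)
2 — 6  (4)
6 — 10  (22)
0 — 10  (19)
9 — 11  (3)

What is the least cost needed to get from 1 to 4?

47

Compare a few routes:
1 → 5 → 7 → 10 → 4: 8+20+9+13 = 50
1 → 3 → 6 → 2 → 4: 11+16+4+17 = 48
1 → 3 → 6 → 2 → 10 → 4: 11+16+4+10+13 = 54
1 → 3 → 10 → 4: 11+23+13 = 47
Cheapest is 1 → 3 → 10 → 4 at 47.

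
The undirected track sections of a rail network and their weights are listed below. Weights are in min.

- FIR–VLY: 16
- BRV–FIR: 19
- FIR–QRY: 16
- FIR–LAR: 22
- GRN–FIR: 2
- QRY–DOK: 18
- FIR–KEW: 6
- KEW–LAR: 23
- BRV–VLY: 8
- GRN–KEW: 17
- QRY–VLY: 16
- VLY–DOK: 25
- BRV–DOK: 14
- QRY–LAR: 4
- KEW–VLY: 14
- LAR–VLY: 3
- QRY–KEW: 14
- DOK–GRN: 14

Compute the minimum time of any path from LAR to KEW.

17 min

Candidate routes:
LAR → KEW: 23 = 23
LAR → VLY → KEW: 3+14 = 17
LAR → QRY → KEW: 4+14 = 18
Cheapest is LAR → VLY → KEW at 17 min.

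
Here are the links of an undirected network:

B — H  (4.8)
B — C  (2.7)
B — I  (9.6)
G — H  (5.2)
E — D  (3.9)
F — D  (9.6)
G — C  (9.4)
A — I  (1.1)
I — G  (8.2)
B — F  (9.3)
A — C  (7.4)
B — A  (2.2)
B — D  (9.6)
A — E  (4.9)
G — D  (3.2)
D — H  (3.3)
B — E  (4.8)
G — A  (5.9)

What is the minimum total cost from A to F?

Candidate routes:
A → E → D → F: 4.9+3.9+9.6 = 18.4
A → G → D → F: 5.9+3.2+9.6 = 18.7
A → B → F: 2.2+9.3 = 11.5
A → E → B → F: 4.9+4.8+9.3 = 19
The minimum is 11.5 via A → B → F.

11.5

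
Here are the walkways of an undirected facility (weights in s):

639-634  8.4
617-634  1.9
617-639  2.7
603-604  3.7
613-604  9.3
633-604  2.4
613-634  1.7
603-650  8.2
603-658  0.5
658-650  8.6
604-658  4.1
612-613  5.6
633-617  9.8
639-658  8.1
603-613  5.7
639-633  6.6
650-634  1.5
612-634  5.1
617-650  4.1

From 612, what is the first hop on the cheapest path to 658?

Compare a few routes:
612 - 634 - 613 - 603 - 658: 5.1+1.7+5.7+0.5 = 13
612 - 613 - 603 - 658: 5.6+5.7+0.5 = 11.8
Cheapest is 612 - 613 - 603 - 658 at 11.8 s.
So from 612 the first move is to 613.

613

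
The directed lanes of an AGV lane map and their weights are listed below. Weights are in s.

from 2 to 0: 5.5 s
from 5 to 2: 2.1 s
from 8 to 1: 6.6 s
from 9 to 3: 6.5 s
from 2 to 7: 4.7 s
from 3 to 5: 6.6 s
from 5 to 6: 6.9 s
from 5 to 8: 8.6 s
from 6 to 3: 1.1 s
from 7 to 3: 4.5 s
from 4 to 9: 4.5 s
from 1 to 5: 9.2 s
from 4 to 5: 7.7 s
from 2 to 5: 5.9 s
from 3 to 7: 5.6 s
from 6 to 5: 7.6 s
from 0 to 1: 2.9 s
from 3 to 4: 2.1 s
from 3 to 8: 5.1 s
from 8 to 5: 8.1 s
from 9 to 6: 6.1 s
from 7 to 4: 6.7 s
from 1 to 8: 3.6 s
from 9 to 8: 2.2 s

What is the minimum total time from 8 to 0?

15.7 s

Running Dijkstra from 8:
8: 0
1: 6.6  (via 8)
5: 8.1  (via 8)
2: 10.2  (via 5)
7: 14.9  (via 2)
6: 15  (via 5)
0: 15.7  (via 2)
Shortest route: 8 → 5 → 2 → 0 = 15.7 s.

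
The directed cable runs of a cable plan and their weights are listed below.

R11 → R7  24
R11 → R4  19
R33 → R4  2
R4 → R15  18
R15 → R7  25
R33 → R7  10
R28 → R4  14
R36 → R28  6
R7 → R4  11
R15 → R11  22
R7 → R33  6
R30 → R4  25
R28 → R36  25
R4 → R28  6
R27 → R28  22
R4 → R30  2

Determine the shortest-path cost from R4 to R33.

Settle nodes by increasing distance from R4:
R4: 0
R30: 2  (via R4)
R28: 6  (via R4)
R15: 18  (via R4)
R36: 31  (via R28)
R11: 40  (via R15)
R7: 43  (via R15)
R33: 49  (via R7)
Shortest route: R4 → R15 → R7 → R33 = 49.

49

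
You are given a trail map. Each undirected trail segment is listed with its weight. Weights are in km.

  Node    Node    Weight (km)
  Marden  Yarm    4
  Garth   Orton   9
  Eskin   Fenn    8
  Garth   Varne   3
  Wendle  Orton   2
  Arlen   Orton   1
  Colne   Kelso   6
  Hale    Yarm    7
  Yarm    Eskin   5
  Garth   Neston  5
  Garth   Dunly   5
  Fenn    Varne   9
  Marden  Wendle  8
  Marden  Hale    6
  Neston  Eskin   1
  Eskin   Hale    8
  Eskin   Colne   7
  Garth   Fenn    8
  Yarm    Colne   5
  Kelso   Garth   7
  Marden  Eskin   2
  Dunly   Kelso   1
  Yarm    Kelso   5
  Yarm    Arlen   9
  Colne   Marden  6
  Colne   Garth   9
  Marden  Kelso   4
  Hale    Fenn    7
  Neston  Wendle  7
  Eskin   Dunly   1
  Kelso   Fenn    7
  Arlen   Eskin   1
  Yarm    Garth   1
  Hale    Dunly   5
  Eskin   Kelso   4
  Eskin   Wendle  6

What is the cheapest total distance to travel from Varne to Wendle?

Running Dijkstra from Varne:
Varne: 0
Garth: 3  (via Varne)
Yarm: 4  (via Garth)
Marden: 8  (via Yarm)
Dunly: 8  (via Garth)
Neston: 8  (via Garth)
Eskin: 9  (via Yarm)
Kelso: 9  (via Yarm)
Colne: 9  (via Yarm)
Fenn: 9  (via Varne)
Arlen: 10  (via Eskin)
Hale: 11  (via Yarm)
Orton: 11  (via Arlen)
Wendle: 13  (via Orton)
Shortest route: Varne → Garth → Yarm → Eskin → Arlen → Orton → Wendle = 13 km.

13 km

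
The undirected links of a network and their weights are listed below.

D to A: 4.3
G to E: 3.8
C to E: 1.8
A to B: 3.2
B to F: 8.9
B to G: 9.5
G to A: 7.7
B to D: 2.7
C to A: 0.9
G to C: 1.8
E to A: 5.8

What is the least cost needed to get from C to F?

Compare a few routes:
C → A → B → F: 0.9+3.2+8.9 = 13
C → A → D → B → F: 0.9+4.3+2.7+8.9 = 16.8
The minimum is 13 via C → A → B → F.

13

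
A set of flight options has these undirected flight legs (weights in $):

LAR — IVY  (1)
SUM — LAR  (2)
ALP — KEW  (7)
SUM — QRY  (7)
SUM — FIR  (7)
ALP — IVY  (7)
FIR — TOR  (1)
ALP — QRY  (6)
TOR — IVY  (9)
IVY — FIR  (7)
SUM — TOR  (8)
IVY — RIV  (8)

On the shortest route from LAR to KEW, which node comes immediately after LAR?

Enumerating some paths:
LAR - SUM - FIR - IVY - ALP - KEW: 2+7+7+7+7 = 30
LAR - SUM - TOR - FIR - IVY - ALP - KEW: 2+8+1+7+7+7 = 32
LAR - SUM - QRY - ALP - KEW: 2+7+6+7 = 22
LAR - IVY - ALP - KEW: 1+7+7 = 15
Cheapest is LAR - IVY - ALP - KEW at $15.
So from LAR the first move is to IVY.

IVY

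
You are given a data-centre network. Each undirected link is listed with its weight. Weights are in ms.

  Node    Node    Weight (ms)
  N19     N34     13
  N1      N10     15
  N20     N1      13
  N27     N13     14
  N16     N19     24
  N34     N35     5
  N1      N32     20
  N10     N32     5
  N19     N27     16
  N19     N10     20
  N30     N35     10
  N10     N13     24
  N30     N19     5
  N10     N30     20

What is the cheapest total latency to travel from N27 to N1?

Running Dijkstra from N27:
N27: 0
N13: 14  (via N27)
N19: 16  (via N27)
N30: 21  (via N19)
N34: 29  (via N19)
N35: 31  (via N30)
N10: 36  (via N19)
N16: 40  (via N19)
N32: 41  (via N10)
N1: 51  (via N10)
Shortest route: N27 → N19 → N10 → N1 = 51 ms.

51 ms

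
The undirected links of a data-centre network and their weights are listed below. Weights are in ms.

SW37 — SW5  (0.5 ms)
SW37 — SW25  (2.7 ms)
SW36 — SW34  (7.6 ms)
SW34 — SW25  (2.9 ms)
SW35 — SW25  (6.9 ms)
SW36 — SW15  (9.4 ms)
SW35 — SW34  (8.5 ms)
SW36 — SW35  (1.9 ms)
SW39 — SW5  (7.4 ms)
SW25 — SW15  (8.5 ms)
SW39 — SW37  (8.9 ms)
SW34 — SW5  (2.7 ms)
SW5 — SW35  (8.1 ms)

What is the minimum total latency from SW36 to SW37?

10.5 ms

Settle nodes by increasing distance from SW36:
SW36: 0
SW35: 1.9  (via SW36)
SW34: 7.6  (via SW36)
SW25: 8.8  (via SW35)
SW15: 9.4  (via SW36)
SW5: 10  (via SW35)
SW37: 10.5  (via SW5)
Shortest route: SW36–SW35–SW5–SW37 = 10.5 ms.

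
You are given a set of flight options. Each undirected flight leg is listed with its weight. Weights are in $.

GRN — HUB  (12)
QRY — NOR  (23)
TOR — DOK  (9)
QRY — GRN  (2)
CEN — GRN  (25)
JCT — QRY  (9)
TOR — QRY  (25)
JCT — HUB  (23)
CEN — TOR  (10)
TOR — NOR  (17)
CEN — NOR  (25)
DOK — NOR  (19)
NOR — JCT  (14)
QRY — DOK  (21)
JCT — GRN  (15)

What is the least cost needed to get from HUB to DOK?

$35

Candidate routes:
HUB → GRN → QRY → TOR → DOK: 12+2+25+9 = 48
HUB → GRN → QRY → DOK: 12+2+21 = 35
The minimum is $35 via HUB → GRN → QRY → DOK.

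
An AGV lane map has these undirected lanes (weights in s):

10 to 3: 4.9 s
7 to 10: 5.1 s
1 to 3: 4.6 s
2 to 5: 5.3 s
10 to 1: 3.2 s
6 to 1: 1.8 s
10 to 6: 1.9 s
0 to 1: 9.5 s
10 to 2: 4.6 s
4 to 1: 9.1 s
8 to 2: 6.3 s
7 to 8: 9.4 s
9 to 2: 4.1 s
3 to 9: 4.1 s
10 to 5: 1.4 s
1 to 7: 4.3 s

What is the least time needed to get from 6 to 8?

12.8 s

Running Dijkstra from 6:
6: 0
1: 1.8  (via 6)
10: 1.9  (via 6)
5: 3.3  (via 10)
7: 6.1  (via 1)
3: 6.4  (via 1)
2: 6.5  (via 10)
9: 10.5  (via 3)
4: 10.9  (via 1)
0: 11.3  (via 1)
8: 12.8  (via 2)
Shortest route: 6 → 10 → 2 → 8 = 12.8 s.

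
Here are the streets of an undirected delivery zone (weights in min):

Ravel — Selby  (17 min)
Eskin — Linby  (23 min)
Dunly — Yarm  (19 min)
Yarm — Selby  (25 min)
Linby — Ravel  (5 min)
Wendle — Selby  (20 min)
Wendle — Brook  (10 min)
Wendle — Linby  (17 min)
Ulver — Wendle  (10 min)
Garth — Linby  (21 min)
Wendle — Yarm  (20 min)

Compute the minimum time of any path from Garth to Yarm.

Running Dijkstra from Garth:
Garth: 0
Linby: 21  (via Garth)
Ravel: 26  (via Linby)
Wendle: 38  (via Linby)
Selby: 43  (via Ravel)
Eskin: 44  (via Linby)
Ulver: 48  (via Wendle)
Brook: 48  (via Wendle)
Yarm: 58  (via Wendle)
Shortest route: Garth–Linby–Wendle–Yarm = 58 min.

58 min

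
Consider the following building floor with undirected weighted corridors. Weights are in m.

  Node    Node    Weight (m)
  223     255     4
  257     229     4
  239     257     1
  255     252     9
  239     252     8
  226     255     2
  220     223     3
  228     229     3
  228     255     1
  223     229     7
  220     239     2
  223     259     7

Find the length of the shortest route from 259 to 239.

Shortest distances from 259:
259: 0
223: 7  (via 259)
220: 10  (via 223)
255: 11  (via 223)
239: 12  (via 220)
Shortest route: 259 → 223 → 220 → 239 = 12 m.

12 m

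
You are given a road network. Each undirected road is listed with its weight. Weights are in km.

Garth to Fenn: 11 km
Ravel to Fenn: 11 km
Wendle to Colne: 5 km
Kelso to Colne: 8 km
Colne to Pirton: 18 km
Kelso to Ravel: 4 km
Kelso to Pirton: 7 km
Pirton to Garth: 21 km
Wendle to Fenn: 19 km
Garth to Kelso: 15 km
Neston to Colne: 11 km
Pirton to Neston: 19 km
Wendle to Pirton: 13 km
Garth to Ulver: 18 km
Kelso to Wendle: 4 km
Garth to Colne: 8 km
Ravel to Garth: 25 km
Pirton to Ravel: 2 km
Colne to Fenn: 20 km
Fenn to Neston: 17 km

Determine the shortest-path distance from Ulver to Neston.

37 km

Running Dijkstra from Ulver:
Ulver: 0
Garth: 18  (via Ulver)
Colne: 26  (via Garth)
Fenn: 29  (via Garth)
Wendle: 31  (via Colne)
Kelso: 33  (via Garth)
Neston: 37  (via Colne)
Shortest route: Ulver → Garth → Colne → Neston = 37 km.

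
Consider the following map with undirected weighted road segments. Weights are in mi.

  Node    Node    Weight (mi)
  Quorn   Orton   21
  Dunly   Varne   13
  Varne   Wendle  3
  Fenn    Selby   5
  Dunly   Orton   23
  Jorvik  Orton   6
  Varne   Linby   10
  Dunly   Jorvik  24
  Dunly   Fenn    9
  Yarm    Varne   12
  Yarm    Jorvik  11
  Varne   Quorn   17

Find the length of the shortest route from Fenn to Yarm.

34 mi

Running Dijkstra from Fenn:
Fenn: 0
Selby: 5  (via Fenn)
Dunly: 9  (via Fenn)
Varne: 22  (via Dunly)
Wendle: 25  (via Varne)
Orton: 32  (via Dunly)
Linby: 32  (via Varne)
Jorvik: 33  (via Dunly)
Yarm: 34  (via Varne)
Shortest route: Fenn–Dunly–Varne–Yarm = 34 mi.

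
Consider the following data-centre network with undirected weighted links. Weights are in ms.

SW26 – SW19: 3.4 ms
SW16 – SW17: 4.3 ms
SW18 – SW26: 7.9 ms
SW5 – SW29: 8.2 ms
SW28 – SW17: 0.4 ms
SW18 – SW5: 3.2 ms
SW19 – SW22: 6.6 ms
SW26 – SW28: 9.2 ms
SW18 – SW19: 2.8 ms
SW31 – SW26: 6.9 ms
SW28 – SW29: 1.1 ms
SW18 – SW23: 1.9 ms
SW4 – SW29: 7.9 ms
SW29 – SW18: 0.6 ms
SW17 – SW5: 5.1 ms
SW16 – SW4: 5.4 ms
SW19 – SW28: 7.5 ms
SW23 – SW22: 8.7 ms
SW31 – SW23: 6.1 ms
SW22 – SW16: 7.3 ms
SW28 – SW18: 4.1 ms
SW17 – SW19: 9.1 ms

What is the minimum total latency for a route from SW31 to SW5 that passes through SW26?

16.3 ms

Shortest SW31→SW26: SW31–SW26 = 6.9
Best SW26 to SW5: SW26–SW19–SW18–SW5 costing 9.4
Total via SW26: 6.9 + 9.4 = 16.3 ms.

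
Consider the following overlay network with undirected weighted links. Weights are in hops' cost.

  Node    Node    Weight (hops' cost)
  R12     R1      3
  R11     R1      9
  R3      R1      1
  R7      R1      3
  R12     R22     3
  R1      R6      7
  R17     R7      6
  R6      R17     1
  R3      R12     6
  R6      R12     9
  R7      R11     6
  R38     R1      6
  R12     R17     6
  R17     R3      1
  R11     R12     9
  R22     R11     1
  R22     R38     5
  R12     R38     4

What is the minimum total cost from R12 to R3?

Shortest distances from R12:
R12: 0
R1: 3  (via R12)
R22: 3  (via R12)
R11: 4  (via R22)
R38: 4  (via R12)
R3: 4  (via R1)
Shortest route: R12 → R1 → R3 = 4 hops' cost.

4 hops' cost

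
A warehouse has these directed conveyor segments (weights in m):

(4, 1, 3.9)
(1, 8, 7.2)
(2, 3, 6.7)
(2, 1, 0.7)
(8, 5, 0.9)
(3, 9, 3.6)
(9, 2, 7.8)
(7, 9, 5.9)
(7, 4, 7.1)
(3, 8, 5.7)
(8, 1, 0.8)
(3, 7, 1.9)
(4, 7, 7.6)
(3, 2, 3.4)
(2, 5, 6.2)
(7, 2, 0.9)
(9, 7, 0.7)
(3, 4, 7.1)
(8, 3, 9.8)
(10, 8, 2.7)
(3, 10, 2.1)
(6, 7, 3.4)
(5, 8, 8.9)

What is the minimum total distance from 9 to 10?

Candidate routes:
9 - 2 - 3 - 10: 7.8+6.7+2.1 = 16.6
9 - 7 - 2 - 3 - 10: 0.7+0.9+6.7+2.1 = 10.4
Cheapest is 9 - 7 - 2 - 3 - 10 at 10.4 m.

10.4 m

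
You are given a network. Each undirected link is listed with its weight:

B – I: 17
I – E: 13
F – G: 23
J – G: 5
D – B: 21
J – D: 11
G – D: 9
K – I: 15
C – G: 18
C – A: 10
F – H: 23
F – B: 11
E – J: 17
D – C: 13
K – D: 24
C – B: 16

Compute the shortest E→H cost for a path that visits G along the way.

Shortest E→G: E → J → G = 22
Best G to H: G → F → H costing 46
Total via G: 22 + 46 = 68.

68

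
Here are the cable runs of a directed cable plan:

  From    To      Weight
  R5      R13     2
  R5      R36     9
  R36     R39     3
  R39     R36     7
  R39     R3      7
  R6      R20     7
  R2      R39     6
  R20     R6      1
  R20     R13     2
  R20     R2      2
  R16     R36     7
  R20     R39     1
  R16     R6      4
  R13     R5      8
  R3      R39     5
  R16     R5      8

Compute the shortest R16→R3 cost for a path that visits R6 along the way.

Shortest R16→R6: R16–R6 = 4
Best R6 to R3: R6–R20–R39–R3 costing 15
Total via R6: 4 + 15 = 19.

19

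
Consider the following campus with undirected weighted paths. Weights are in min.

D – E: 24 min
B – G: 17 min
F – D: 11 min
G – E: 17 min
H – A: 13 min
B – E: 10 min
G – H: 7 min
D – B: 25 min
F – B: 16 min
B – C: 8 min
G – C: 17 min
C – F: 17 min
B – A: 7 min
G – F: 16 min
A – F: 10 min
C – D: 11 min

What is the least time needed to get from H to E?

24 min

Candidate routes:
H → G → E: 7+17 = 24
H → A → B → E: 13+7+10 = 30
Cheapest is H → G → E at 24 min.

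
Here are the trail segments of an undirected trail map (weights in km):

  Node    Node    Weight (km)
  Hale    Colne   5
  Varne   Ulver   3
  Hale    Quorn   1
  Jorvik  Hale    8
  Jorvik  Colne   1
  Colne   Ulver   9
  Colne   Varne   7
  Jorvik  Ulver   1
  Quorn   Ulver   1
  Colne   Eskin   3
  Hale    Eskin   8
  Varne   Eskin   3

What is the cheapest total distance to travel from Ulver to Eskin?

5 km

Compare a few routes:
Ulver - Quorn - Hale - Colne - Eskin: 1+1+5+3 = 10
Ulver - Varne - Eskin: 3+3 = 6
Ulver - Jorvik - Colne - Eskin: 1+1+3 = 5
The minimum is 5 km via Ulver - Jorvik - Colne - Eskin.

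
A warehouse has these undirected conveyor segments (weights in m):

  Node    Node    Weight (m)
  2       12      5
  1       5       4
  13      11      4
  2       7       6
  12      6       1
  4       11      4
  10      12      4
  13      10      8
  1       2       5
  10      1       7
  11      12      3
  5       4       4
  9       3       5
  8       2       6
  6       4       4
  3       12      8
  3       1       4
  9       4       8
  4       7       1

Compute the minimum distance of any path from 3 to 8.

15 m

Shortest distances from 3:
3: 0
1: 4  (via 3)
9: 5  (via 3)
5: 8  (via 1)
12: 8  (via 3)
2: 9  (via 1)
6: 9  (via 12)
10: 11  (via 1)
11: 11  (via 12)
4: 12  (via 5)
7: 13  (via 4)
8: 15  (via 2)
Shortest route: 3–1–2–8 = 15 m.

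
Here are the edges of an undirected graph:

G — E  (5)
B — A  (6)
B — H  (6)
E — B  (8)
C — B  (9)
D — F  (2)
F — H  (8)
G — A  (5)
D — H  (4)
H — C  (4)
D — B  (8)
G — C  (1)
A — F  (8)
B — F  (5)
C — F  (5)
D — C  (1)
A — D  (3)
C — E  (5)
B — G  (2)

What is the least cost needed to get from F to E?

8

Candidate routes:
F → C → E: 5+5 = 10
F → D → C → G → E: 2+1+1+5 = 9
F → C → G → E: 5+1+5 = 11
F → D → C → E: 2+1+5 = 8
Cheapest is F → D → C → E at 8.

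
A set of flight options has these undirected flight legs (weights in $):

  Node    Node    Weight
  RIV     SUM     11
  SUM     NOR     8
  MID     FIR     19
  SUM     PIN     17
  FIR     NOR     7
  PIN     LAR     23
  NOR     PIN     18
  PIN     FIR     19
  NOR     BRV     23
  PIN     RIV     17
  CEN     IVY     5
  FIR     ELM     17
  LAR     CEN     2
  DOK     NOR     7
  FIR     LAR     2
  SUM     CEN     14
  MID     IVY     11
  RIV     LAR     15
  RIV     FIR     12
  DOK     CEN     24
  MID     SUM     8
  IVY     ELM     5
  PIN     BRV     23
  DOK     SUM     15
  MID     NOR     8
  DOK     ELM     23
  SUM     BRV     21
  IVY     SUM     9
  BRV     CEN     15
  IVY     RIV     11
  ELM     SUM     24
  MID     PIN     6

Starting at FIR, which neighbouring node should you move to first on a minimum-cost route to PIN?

PIN

Compare a few routes:
FIR–NOR–MID–PIN: 7+8+6 = 21
FIR–PIN: 19 = 19
Cheapest is FIR–PIN at $19.
So from FIR the first move is to PIN.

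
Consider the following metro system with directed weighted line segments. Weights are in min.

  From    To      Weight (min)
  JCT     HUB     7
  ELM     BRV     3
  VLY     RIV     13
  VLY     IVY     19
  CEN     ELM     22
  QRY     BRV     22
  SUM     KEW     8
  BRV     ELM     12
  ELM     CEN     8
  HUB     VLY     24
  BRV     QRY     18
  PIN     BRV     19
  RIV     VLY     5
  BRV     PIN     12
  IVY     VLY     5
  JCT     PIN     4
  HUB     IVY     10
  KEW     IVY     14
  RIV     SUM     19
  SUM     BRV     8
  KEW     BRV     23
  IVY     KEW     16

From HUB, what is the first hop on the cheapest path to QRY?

IVY

Enumerating some paths:
HUB - IVY - KEW - BRV - QRY: 10+16+23+18 = 67
HUB - IVY - VLY - RIV - SUM - BRV - QRY: 10+5+13+19+8+18 = 73
Cheapest is HUB - IVY - KEW - BRV - QRY at 67 min.
So from HUB the first move is to IVY.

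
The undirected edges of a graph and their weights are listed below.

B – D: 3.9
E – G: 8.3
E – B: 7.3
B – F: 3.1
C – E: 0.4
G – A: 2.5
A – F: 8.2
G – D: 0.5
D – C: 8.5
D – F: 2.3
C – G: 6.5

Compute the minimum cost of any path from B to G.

Candidate routes:
B–F–D–G: 3.1+2.3+0.5 = 5.9
B–D–G: 3.9+0.5 = 4.4
Cheapest is B–D–G at 4.4.

4.4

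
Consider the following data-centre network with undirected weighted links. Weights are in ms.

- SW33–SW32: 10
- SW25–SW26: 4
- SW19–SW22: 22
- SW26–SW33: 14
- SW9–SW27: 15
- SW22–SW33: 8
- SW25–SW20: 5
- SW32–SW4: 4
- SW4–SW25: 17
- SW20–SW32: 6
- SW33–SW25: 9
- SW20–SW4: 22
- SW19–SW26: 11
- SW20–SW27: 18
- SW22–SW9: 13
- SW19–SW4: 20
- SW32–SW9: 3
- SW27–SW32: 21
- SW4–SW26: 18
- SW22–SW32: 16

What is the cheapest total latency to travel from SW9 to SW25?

14 ms

Compare a few routes:
SW9 → SW32 → SW33 → SW25: 3+10+9 = 22
SW9 → SW32 → SW20 → SW25: 3+6+5 = 14
Cheapest is SW9 → SW32 → SW20 → SW25 at 14 ms.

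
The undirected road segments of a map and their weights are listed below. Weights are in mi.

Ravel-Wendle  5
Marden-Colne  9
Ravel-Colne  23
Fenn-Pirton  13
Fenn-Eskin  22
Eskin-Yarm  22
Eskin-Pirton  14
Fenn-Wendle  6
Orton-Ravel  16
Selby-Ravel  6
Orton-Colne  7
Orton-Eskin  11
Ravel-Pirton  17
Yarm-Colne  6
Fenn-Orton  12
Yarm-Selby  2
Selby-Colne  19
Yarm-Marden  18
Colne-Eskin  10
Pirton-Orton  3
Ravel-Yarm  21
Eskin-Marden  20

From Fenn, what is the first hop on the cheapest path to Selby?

Compare a few routes:
Fenn → Wendle → Ravel → Selby: 6+5+6 = 17
Fenn → Pirton → Orton → Colne → Yarm → Selby: 13+3+7+6+2 = 31
Fenn → Orton → Colne → Yarm → Selby: 12+7+6+2 = 27
Cheapest is Fenn → Wendle → Ravel → Selby at 17 mi.
So from Fenn the first move is to Wendle.

Wendle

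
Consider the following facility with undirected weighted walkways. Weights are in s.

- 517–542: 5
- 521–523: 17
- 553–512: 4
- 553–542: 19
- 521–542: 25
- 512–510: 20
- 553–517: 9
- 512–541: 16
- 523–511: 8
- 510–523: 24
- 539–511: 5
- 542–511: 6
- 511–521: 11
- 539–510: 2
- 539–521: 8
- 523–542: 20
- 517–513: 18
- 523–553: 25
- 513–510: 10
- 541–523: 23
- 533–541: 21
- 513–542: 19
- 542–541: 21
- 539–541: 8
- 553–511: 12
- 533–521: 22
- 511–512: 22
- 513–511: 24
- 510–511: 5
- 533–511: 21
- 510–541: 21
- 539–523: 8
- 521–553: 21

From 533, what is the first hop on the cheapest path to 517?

511

Candidate routes:
533–511–553–517: 21+12+9 = 42
533–521–511–542–517: 22+11+6+5 = 44
533–511–542–517: 21+6+5 = 32
The minimum is 32 s via 533–511–542–517.
So from 533 the first move is to 511.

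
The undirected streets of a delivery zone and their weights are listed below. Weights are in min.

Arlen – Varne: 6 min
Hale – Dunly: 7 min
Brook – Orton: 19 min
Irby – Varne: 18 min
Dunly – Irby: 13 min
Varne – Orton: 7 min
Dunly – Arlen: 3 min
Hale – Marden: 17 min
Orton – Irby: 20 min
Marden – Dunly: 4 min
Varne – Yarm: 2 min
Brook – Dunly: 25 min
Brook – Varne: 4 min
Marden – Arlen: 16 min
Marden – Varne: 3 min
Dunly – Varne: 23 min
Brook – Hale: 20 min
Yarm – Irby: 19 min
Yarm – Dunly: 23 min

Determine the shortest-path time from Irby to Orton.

20 min

Compare a few routes:
Irby - Varne - Orton: 18+7 = 25
Irby - Orton: 20 = 20
Cheapest is Irby - Orton at 20 min.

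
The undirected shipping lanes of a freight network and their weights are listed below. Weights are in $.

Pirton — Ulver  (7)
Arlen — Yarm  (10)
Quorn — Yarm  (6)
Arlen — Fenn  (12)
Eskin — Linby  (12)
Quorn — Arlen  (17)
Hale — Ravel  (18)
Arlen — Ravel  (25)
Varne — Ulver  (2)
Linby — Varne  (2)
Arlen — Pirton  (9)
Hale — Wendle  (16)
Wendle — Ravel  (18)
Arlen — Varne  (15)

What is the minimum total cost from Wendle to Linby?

Enumerating some paths:
Wendle–Hale–Ravel–Arlen–Pirton–Ulver–Varne–Linby: 16+18+25+9+7+2+2 = 79
Wendle–Hale–Ravel–Arlen–Varne–Linby: 16+18+25+15+2 = 76
Wendle–Ravel–Arlen–Pirton–Ulver–Varne–Linby: 18+25+9+7+2+2 = 63
Wendle–Ravel–Arlen–Varne–Linby: 18+25+15+2 = 60
Cheapest is Wendle–Ravel–Arlen–Varne–Linby at $60.

$60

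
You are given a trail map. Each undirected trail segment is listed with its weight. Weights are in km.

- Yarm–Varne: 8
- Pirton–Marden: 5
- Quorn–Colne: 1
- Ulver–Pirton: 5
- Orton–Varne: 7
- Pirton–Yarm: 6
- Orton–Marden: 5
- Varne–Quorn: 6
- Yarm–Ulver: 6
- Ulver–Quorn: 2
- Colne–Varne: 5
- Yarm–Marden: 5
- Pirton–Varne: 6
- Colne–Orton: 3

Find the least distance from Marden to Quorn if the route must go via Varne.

17 km

Shortest Marden→Varne: Marden–Pirton–Varne = 11
Best Varne to Quorn: Varne–Quorn costing 6
Total via Varne: 11 + 6 = 17 km.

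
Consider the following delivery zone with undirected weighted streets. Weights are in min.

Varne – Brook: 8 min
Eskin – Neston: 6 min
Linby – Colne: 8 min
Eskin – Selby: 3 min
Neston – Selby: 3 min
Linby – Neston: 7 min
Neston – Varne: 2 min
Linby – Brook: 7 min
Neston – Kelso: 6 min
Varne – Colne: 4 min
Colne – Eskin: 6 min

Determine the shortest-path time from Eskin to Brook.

16 min

Running Dijkstra from Eskin:
Eskin: 0
Selby: 3  (via Eskin)
Neston: 6  (via Eskin)
Colne: 6  (via Eskin)
Varne: 8  (via Neston)
Kelso: 12  (via Neston)
Linby: 13  (via Neston)
Brook: 16  (via Varne)
Shortest route: Eskin → Neston → Varne → Brook = 16 min.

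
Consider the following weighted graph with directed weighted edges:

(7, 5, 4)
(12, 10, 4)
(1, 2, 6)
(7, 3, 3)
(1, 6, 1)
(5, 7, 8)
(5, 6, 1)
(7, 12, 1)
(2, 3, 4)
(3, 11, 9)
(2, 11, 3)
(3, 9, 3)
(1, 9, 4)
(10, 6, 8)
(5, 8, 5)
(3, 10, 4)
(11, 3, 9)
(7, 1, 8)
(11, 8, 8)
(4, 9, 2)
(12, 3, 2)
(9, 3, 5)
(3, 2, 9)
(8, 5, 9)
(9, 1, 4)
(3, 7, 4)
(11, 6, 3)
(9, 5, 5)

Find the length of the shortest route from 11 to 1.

16

Settle nodes by increasing distance from 11:
11: 0
6: 3  (via 11)
8: 8  (via 11)
3: 9  (via 11)
9: 12  (via 3)
7: 13  (via 3)
10: 13  (via 3)
12: 14  (via 7)
1: 16  (via 9)
Shortest route: 11–3–9–1 = 16.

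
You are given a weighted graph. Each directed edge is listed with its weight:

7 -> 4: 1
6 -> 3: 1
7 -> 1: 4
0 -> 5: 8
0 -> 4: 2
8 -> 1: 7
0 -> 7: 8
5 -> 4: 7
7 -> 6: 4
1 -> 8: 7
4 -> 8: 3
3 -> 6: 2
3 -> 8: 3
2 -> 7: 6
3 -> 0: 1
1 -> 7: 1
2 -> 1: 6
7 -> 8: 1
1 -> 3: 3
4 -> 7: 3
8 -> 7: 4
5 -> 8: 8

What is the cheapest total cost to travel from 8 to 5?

18

Enumerating some paths:
8 → 1 → 3 → 0 → 5: 7+3+1+8 = 19
8 → 7 → 6 → 3 → 0 → 5: 4+4+1+1+8 = 18
8 → 7 → 1 → 3 → 0 → 5: 4+4+3+1+8 = 20
Cheapest is 8 → 7 → 6 → 3 → 0 → 5 at 18.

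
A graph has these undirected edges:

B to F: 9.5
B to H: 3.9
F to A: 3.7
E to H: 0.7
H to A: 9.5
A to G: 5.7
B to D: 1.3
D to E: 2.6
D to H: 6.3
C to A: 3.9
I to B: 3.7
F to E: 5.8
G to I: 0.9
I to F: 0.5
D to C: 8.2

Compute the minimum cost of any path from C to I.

Shortest distances from C:
C: 0
A: 3.9  (via C)
F: 7.6  (via A)
I: 8.1  (via F)
Shortest route: C–A–F–I = 8.1.

8.1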